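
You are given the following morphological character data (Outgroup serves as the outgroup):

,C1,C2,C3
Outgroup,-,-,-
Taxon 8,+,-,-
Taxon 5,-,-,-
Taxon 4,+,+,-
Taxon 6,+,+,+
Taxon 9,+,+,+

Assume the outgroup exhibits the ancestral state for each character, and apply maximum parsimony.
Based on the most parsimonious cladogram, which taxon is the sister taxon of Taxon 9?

Taxon 6

The outgroup has state '-' for every character, so '+' is the derived state throughout.
Only Taxon 4, Taxon 6, Taxon 8, and Taxon 9 show the derived state '+' for C1, supporting them as a clade.
Only Taxon 4, Taxon 6, and Taxon 9 show the derived state '+' for C2, supporting them as a clade.
C3: derived state '+' in Taxon 6 and Taxon 9 only — synapomorphy for {Taxon 6, Taxon 9}.
Most parsimonious ingroup topology: ((Taxon 8,(Taxon 4,(Taxon 6,Taxon 9))),Taxon 5).
Taxon 9 and Taxon 6 form a cherry on this tree, so they are sister taxa.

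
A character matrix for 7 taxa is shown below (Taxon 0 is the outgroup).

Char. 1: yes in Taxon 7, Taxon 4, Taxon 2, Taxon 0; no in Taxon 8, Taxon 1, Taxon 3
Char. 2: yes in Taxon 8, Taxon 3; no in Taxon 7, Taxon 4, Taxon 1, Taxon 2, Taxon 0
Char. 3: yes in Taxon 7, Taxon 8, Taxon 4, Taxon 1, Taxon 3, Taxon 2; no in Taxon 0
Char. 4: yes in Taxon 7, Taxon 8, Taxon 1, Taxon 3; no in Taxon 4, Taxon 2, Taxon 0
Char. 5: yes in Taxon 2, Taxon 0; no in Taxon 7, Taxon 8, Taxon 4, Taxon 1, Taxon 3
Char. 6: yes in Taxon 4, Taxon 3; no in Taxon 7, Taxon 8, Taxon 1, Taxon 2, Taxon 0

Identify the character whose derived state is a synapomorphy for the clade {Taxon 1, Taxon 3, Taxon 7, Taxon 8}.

Char. 4

Character polarity is set by the outgroup: the derived state is whichever differs from the outgroup's state, so for Char. 1, Char. 5 the derived state is 'no', and for the remaining characters it is 'yes'.
Only Taxon 1, Taxon 3, and Taxon 8 show the derived state 'no' for Char. 1, supporting them as a clade.
Char. 2: derived state 'yes' in Taxon 3 and Taxon 8 only — synapomorphy for {Taxon 3, Taxon 8}.
Char. 3 (derived state 'yes') is shared by all ingroup taxa — unites the whole ingroup.
Char. 4: derived state 'yes' in Taxon 1, Taxon 3, Taxon 7, and Taxon 8 only — synapomorphy for {Taxon 1, Taxon 3, Taxon 7, Taxon 8}.
Only Taxon 1, Taxon 3, Taxon 4, Taxon 7, and Taxon 8 show the derived state 'no' for Char. 5, supporting them as a clade.
Char. 6 (state 'yes') occurs in Taxon 3 and Taxon 4 but conflicts with the nesting implied by the other characters — most parsimoniously interpreted as homoplasy.
Most parsimonious ingroup topology: ((Taxon 4,(((Taxon 8,Taxon 3),Taxon 1),Taxon 7)),Taxon 2).
The clade {Taxon 1, Taxon 3, Taxon 7, Taxon 8} is supported by Char. 4: its derived state 'yes' occurs in exactly those taxa and in no other taxon (including the outgroup).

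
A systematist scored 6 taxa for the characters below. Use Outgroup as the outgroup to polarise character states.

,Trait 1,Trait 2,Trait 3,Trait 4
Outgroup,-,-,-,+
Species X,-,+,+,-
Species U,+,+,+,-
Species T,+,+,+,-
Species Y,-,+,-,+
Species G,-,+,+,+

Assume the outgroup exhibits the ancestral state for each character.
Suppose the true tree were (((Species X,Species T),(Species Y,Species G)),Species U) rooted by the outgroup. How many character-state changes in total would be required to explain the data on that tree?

Map each character onto (((Species X,Species T),(Species Y,Species G)),Species U) (rooted by Outgroup) and count the minimum state changes it requires (Fitch parsimony):
Trait 1: 2; Trait 2: 1; Trait 3: 2; Trait 4: 2.
Total tree length = 7.

7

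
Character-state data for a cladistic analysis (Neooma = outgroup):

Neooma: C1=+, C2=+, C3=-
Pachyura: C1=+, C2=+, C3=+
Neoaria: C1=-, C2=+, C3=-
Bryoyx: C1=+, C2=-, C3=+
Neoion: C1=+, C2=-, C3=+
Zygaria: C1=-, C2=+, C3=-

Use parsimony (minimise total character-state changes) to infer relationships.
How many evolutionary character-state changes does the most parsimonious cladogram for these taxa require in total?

Character polarity is set by the outgroup: the derived state is whichever differs from the outgroup's state, so for C1, C2 the derived state is '-', and for the remaining characters it is '+'.
Only Neoaria and Zygaria show the derived state '-' for C1, supporting them as a clade.
C2: derived state '-' in Bryoyx and Neoion only — synapomorphy for {Bryoyx, Neoion}.
Only Bryoyx, Neoion, and Pachyura show the derived state '+' for C3, supporting them as a clade.
Most parsimonious ingroup topology: ((Pachyura,(Bryoyx,Neoion)),(Neoaria,Zygaria)).
Changes per character on this tree: C1: 1; C2: 1; C3: 1.
Total = 3.

3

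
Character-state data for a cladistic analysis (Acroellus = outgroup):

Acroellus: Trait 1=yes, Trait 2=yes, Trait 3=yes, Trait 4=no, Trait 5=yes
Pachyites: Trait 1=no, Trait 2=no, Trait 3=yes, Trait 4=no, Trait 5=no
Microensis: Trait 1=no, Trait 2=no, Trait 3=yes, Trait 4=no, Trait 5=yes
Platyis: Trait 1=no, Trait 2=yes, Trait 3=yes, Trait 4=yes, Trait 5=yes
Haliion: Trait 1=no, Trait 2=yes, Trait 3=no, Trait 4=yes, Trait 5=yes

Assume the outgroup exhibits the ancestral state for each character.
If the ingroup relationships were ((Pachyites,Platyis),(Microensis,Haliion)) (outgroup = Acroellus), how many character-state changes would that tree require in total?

7

Map each character onto ((Pachyites,Platyis),(Microensis,Haliion)) (rooted by Acroellus) and count the minimum state changes it requires (Fitch parsimony):
Trait 1: 1; Trait 2: 2; Trait 3: 1; Trait 4: 2; Trait 5: 1.
Total tree length = 7.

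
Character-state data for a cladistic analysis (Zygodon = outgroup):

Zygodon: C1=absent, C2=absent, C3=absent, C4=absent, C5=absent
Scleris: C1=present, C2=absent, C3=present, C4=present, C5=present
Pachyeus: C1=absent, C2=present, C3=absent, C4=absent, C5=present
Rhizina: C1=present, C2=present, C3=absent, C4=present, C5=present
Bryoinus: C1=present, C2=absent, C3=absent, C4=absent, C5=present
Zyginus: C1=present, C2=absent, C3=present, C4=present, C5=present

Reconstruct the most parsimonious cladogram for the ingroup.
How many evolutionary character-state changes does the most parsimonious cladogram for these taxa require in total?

6

The outgroup has state 'absent' for every character, so 'present' is the derived state throughout.
C1 (derived state 'present') is shared by Bryoinus, Rhizina, Scleris, and Zyginus — a synapomorphy uniting that clade.
C2 (state 'present') occurs in Pachyeus and Rhizina but conflicts with the nesting implied by the other characters — most parsimoniously interpreted as homoplasy.
C3: derived state 'present' in Scleris and Zyginus only — synapomorphy for {Scleris, Zyginus}.
Only Rhizina, Scleris, and Zyginus show the derived state 'present' for C4, supporting them as a clade.
All ingroup taxa share the derived state 'present' for C5; it defines the ingroup but does not resolve relationships within it.
Most parsimonious ingroup topology: ((((Scleris,Zyginus),Rhizina),Bryoinus),Pachyeus).
Changes per character on this tree: C1: 1; C2: 2; C3: 1; C4: 1; C5: 1.
Total = 6.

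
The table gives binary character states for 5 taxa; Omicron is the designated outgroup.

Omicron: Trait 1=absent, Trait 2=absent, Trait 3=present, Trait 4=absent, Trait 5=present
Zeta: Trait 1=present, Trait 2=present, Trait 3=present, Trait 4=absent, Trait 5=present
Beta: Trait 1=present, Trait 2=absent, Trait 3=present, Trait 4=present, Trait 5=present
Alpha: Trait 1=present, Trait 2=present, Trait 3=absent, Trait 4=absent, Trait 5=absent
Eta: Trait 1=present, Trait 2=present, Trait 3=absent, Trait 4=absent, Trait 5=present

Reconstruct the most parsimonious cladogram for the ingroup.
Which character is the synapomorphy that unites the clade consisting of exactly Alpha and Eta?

Character polarity is set by the outgroup: the derived state is whichever differs from the outgroup's state, so for Trait 3, Trait 5 the derived state is 'absent', and for the remaining characters it is 'present'.
All ingroup taxa share the derived state 'present' for Trait 1; it defines the ingroup but does not resolve relationships within it.
Trait 2: derived state 'present' in Alpha, Eta, and Zeta only — synapomorphy for {Alpha, Eta, Zeta}.
Trait 3: derived state 'absent' in Alpha and Eta only — synapomorphy for {Alpha, Eta}.
Trait 4: derived state 'present' in Beta only — an autapomorphy, so it tells us nothing about relationships among taxa.
Trait 5 (derived state 'absent') is unique to Alpha (autapomorphy; uninformative for grouping).
Most parsimonious ingroup topology: ((Zeta,(Alpha,Eta)),Beta).
The clade {Alpha, Eta} is supported by Trait 3: its derived state 'absent' occurs in exactly those taxa and in no other taxon (including the outgroup).

Trait 3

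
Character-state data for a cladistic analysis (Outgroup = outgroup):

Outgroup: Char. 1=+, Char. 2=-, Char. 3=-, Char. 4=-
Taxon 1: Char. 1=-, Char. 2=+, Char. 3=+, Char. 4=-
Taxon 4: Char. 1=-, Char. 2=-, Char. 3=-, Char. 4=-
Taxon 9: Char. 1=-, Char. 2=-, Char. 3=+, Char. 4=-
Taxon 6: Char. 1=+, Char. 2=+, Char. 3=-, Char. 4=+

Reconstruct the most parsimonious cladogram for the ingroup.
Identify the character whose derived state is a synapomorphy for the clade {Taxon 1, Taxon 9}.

Char. 3

Character polarity is set by the outgroup: the derived state is whichever differs from the outgroup's state, so for Char. 1 the derived state is '-', and for the remaining characters it is '+'.
Only Taxon 1, Taxon 4, and Taxon 9 show the derived state '-' for Char. 1, supporting them as a clade.
Char. 2 (state '+') occurs in Taxon 1 and Taxon 6 but conflicts with the nesting implied by the other characters — most parsimoniously interpreted as homoplasy.
Only Taxon 1 and Taxon 9 show the derived state '+' for Char. 3, supporting them as a clade.
Char. 4: derived state '+' in Taxon 6 only — an autapomorphy, so it tells us nothing about relationships among taxa.
Most parsimonious ingroup topology: ((Taxon 4,(Taxon 9,Taxon 1)),Taxon 6).
The clade {Taxon 1, Taxon 9} is supported by Char. 3: its derived state '+' occurs in exactly those taxa and in no other taxon (including the outgroup).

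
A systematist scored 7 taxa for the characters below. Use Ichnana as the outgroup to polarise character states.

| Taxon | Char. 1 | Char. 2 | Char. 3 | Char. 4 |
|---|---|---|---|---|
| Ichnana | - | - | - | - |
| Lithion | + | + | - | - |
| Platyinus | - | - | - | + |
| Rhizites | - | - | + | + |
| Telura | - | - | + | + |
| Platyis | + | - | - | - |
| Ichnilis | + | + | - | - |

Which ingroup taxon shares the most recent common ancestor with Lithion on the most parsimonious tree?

The outgroup has state '-' for every character, so '+' is the derived state throughout.
Only Ichnilis, Lithion, and Platyis show the derived state '+' for Char. 1, supporting them as a clade.
Only Ichnilis and Lithion show the derived state '+' for Char. 2, supporting them as a clade.
Char. 3: derived state '+' in Rhizites and Telura only — synapomorphy for {Rhizites, Telura}.
Char. 4: derived state '+' in Platyinus, Rhizites, and Telura only — synapomorphy for {Platyinus, Rhizites, Telura}.
Most parsimonious ingroup topology: (((Lithion,Ichnilis),Platyis),(Platyinus,(Rhizites,Telura))).
Lithion and Ichnilis form a cherry on this tree, so they are sister taxa.

Ichnilis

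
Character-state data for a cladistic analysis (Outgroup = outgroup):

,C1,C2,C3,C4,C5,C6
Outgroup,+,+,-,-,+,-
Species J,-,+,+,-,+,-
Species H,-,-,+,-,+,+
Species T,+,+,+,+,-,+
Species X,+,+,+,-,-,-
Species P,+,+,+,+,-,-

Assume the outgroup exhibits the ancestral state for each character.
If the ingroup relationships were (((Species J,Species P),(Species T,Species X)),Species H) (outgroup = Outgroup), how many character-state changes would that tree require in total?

Map each character onto (((Species J,Species P),(Species T,Species X)),Species H) (rooted by Outgroup) and count the minimum state changes it requires (Fitch parsimony):
C1: 2; C2: 1; C3: 1; C4: 2; C5: 2; C6: 2.
Total tree length = 10.

10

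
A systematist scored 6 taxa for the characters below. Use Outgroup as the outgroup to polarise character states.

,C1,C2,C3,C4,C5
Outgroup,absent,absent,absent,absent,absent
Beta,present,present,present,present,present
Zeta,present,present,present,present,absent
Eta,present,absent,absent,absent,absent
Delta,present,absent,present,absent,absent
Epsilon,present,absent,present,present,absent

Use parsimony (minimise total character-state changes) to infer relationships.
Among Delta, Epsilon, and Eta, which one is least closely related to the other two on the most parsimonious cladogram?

The outgroup has state 'absent' for every character, so 'present' is the derived state throughout.
All ingroup taxa share the derived state 'present' for C1; it defines the ingroup but does not resolve relationships within it.
C2: derived state 'present' in Beta and Zeta only — synapomorphy for {Beta, Zeta}.
C3: derived state 'present' in Beta, Delta, Epsilon, and Zeta only — synapomorphy for {Beta, Delta, Epsilon, Zeta}.
Only Beta, Epsilon, and Zeta show the derived state 'present' for C4, supporting them as a clade.
C5 (derived state 'present') is unique to Beta (autapomorphy; uninformative for grouping).
Most parsimonious ingroup topology: ((((Beta,Zeta),Epsilon),Delta),Eta).
Epsilon and Delta share a more recent common ancestor with each other than either does with Eta, so Eta is the least closely related of the three.

Eta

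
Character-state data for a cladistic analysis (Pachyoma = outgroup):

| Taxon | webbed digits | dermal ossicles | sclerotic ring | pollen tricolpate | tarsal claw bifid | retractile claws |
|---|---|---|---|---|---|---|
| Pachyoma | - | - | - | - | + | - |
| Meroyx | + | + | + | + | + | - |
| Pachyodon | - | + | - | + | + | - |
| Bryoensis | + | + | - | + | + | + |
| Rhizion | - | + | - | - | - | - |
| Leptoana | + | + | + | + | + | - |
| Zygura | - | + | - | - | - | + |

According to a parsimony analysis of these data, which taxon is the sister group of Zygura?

Rhizion

Character polarity is set by the outgroup: the derived state is whichever differs from the outgroup's state, so for tarsal claw bifid the derived state is '-', and for the remaining characters it is '+'.
webbed digits (derived state '+') is shared by Bryoensis, Leptoana, and Meroyx — a synapomorphy uniting that clade.
dermal ossicles (derived state '+') is shared by all ingroup taxa — unites the whole ingroup.
sclerotic ring: derived state '+' in Leptoana and Meroyx only — synapomorphy for {Leptoana, Meroyx}.
pollen tricolpate: derived state '+' in Bryoensis, Leptoana, Meroyx, and Pachyodon only — synapomorphy for {Bryoensis, Leptoana, Meroyx, Pachyodon}.
Only Rhizion and Zygura show the derived state '-' for tarsal claw bifid, supporting them as a clade.
retractile claws (state '+') occurs in Bryoensis and Zygura but conflicts with the nesting implied by the other characters — most parsimoniously interpreted as homoplasy.
Most parsimonious ingroup topology: ((((Meroyx,Leptoana),Bryoensis),Pachyodon),(Rhizion,Zygura)).
Zygura and Rhizion form a cherry on this tree, so they are sister taxa.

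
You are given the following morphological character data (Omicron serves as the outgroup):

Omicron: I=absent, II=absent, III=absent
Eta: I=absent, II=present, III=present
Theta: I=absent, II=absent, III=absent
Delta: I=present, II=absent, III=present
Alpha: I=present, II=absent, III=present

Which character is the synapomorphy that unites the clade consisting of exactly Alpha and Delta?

I

The outgroup has state 'absent' for every character, so 'present' is the derived state throughout.
I: derived state 'present' in Alpha and Delta only — synapomorphy for {Alpha, Delta}.
II: derived state 'present' in Eta only — an autapomorphy, so it tells us nothing about relationships among taxa.
Only Alpha, Delta, and Eta show the derived state 'present' for III, supporting them as a clade.
Most parsimonious ingroup topology: ((Eta,(Delta,Alpha)),Theta).
The clade {Alpha, Delta} is supported by I: its derived state 'present' occurs in exactly those taxa and in no other taxon (including the outgroup).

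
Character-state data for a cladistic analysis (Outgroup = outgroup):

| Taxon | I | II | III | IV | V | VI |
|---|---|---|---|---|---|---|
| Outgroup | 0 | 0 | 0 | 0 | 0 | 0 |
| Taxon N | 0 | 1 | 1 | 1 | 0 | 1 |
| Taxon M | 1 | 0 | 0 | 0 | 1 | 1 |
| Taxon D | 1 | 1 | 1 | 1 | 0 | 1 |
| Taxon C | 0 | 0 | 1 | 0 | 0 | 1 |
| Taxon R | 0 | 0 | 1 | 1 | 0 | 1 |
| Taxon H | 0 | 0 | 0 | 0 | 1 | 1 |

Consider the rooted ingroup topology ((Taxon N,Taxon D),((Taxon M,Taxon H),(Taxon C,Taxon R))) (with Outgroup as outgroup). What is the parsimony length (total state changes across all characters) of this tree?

9

Map each character onto ((Taxon N,Taxon D),((Taxon M,Taxon H),(Taxon C,Taxon R))) (rooted by Outgroup) and count the minimum state changes it requires (Fitch parsimony):
I: 2; II: 1; III: 2; IV: 2; V: 1; VI: 1.
Total tree length = 9.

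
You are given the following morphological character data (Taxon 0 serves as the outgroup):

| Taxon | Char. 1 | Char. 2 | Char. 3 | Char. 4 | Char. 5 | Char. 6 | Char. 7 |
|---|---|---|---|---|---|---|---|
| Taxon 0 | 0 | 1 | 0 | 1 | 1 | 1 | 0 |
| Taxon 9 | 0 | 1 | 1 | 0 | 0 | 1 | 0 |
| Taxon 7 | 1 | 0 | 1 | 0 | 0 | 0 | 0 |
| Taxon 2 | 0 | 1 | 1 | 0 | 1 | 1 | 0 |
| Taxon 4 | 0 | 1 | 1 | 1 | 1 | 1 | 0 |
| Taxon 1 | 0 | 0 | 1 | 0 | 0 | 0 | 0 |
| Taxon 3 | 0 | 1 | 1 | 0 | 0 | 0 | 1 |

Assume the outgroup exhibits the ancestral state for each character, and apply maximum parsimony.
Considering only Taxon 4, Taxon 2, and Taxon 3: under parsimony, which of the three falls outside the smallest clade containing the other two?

Taxon 4

Character polarity is set by the outgroup: the derived state is whichever differs from the outgroup's state, so for Char. 2, Char. 4, Char. 5, Char. 6 the derived state is '0', and for the remaining characters it is '1'.
Char. 1 (derived state '1') is unique to Taxon 7 (autapomorphy; uninformative for grouping).
Char. 2: derived state '0' in Taxon 1 and Taxon 7 only — synapomorphy for {Taxon 1, Taxon 7}.
Char. 3 (derived state '1') is shared by all ingroup taxa — unites the whole ingroup.
Only Taxon 1, Taxon 2, Taxon 3, Taxon 7, and Taxon 9 show the derived state '0' for Char. 4, supporting them as a clade.
Char. 5: derived state '0' in Taxon 1, Taxon 3, Taxon 7, and Taxon 9 only — synapomorphy for {Taxon 1, Taxon 3, Taxon 7, Taxon 9}.
Only Taxon 1, Taxon 3, and Taxon 7 show the derived state '0' for Char. 6, supporting them as a clade.
Char. 7: derived state '1' in Taxon 3 only — an autapomorphy, so it tells us nothing about relationships among taxa.
Most parsimonious ingroup topology: (((Taxon 9,((Taxon 7,Taxon 1),Taxon 3)),Taxon 2),Taxon 4).
Taxon 2 and Taxon 3 share a more recent common ancestor with each other than either does with Taxon 4, so Taxon 4 is the least closely related of the three.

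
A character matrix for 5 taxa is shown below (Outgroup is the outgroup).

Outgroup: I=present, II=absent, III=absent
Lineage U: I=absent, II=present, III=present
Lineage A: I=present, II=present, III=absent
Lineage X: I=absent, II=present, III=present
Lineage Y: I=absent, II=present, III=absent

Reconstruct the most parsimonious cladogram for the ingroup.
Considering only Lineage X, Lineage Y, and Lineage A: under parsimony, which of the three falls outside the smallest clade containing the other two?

Character polarity is set by the outgroup: the derived state is whichever differs from the outgroup's state, so for I the derived state is 'absent', and for the remaining characters it is 'present'.
I (derived state 'absent') is shared by Lineage U, Lineage X, and Lineage Y — a synapomorphy uniting that clade.
All ingroup taxa share the derived state 'present' for II; it defines the ingroup but does not resolve relationships within it.
III: derived state 'present' in Lineage U and Lineage X only — synapomorphy for {Lineage U, Lineage X}.
Most parsimonious ingroup topology: (((Lineage U,Lineage X),Lineage Y),Lineage A).
Lineage X and Lineage Y share a more recent common ancestor with each other than either does with Lineage A, so Lineage A is the least closely related of the three.

Lineage A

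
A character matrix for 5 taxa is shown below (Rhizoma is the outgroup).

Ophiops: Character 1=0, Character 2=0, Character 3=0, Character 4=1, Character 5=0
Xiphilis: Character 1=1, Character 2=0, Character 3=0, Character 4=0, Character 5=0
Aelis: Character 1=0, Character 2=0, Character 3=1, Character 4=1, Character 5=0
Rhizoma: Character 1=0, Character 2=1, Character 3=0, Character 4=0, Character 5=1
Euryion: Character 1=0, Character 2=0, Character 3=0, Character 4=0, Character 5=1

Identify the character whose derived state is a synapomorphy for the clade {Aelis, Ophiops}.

Character polarity is set by the outgroup: the derived state is whichever differs from the outgroup's state, so for Character 2, Character 5 the derived state is '0', and for the remaining characters it is '1'.
Character 1 (derived state '1') is unique to Xiphilis (autapomorphy; uninformative for grouping).
Character 2 (derived state '0') is shared by all ingroup taxa — unites the whole ingroup.
Character 3 (derived state '1') is unique to Aelis (autapomorphy; uninformative for grouping).
Only Aelis and Ophiops show the derived state '1' for Character 4, supporting them as a clade.
Character 5 (derived state '0') is shared by Aelis, Ophiops, and Xiphilis — a synapomorphy uniting that clade.
Most parsimonious ingroup topology: (Euryion,((Aelis,Ophiops),Xiphilis)).
The clade {Aelis, Ophiops} is supported by Character 4: its derived state '1' occurs in exactly those taxa and in no other taxon (including the outgroup).

Character 4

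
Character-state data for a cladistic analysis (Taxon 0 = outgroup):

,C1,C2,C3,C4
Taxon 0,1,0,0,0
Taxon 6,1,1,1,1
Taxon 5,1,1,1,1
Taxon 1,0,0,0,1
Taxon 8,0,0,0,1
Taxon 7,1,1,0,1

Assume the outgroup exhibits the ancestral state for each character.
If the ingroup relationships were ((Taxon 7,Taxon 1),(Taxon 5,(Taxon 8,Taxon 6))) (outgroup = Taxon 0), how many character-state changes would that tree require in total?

Map each character onto ((Taxon 7,Taxon 1),(Taxon 5,(Taxon 8,Taxon 6))) (rooted by Taxon 0) and count the minimum state changes it requires (Fitch parsimony):
C1: 2; C2: 3; C3: 2; C4: 1.
Total tree length = 8.

8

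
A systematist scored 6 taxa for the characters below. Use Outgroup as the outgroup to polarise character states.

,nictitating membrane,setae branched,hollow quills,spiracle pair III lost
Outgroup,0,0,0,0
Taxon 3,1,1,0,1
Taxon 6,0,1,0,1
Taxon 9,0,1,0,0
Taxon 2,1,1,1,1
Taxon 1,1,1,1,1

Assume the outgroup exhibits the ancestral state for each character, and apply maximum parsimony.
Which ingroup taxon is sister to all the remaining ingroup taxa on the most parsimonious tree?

Taxon 9

The outgroup has state '0' for every character, so '1' is the derived state throughout.
nictitating membrane (derived state '1') is shared by Taxon 1, Taxon 2, and Taxon 3 — a synapomorphy uniting that clade.
setae branched (derived state '1') is shared by all ingroup taxa — unites the whole ingroup.
hollow quills: derived state '1' in Taxon 1 and Taxon 2 only — synapomorphy for {Taxon 1, Taxon 2}.
spiracle pair III lost: derived state '1' in Taxon 1, Taxon 2, Taxon 3, and Taxon 6 only — synapomorphy for {Taxon 1, Taxon 2, Taxon 3, Taxon 6}.
Most parsimonious ingroup topology: (((Taxon 3,(Taxon 2,Taxon 1)),Taxon 6),Taxon 9).
Taxon 9 is sister to the clade containing all other ingroup taxa, so it is the earliest-diverging (most basal) ingroup lineage.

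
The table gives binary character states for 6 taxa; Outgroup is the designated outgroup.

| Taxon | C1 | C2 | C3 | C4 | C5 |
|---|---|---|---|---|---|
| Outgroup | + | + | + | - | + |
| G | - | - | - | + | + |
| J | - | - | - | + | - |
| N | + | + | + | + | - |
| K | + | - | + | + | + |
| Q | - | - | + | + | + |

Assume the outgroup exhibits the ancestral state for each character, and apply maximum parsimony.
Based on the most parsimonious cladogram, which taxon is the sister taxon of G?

Character polarity is set by the outgroup: the derived state is whichever differs from the outgroup's state, so for C1, C2, C3, C5 the derived state is '-', and for the remaining characters it is '+'.
C1: derived state '-' in G, J, and Q only — synapomorphy for {G, J, Q}.
C2: derived state '-' in G, J, K, and Q only — synapomorphy for {G, J, K, Q}.
Only G and J show the derived state '-' for C3, supporting them as a clade.
All ingroup taxa share the derived state '+' for C4; it defines the ingroup but does not resolve relationships within it.
C5 (state '-') occurs in J and N but conflicts with the nesting implied by the other characters — most parsimoniously interpreted as homoplasy.
Most parsimonious ingroup topology: ((((G,J),Q),K),N).
G and J form a cherry on this tree, so they are sister taxa.

J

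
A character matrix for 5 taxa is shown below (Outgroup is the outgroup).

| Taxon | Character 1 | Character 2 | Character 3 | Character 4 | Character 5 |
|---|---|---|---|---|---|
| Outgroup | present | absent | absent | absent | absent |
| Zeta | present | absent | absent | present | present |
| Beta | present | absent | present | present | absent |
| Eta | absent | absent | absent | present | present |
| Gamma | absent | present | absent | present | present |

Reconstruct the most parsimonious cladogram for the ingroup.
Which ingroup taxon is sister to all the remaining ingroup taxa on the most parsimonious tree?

Beta

Character polarity is set by the outgroup: the derived state is whichever differs from the outgroup's state, so for Character 1 the derived state is 'absent', and for the remaining characters it is 'present'.
Only Eta and Gamma show the derived state 'absent' for Character 1, supporting them as a clade.
Character 2: derived state 'present' in Gamma only — an autapomorphy, so it tells us nothing about relationships among taxa.
Character 3: derived state 'present' in Beta only — an autapomorphy, so it tells us nothing about relationships among taxa.
Character 4 (derived state 'present') is shared by all ingroup taxa — unites the whole ingroup.
Character 5: derived state 'present' in Eta, Gamma, and Zeta only — synapomorphy for {Eta, Gamma, Zeta}.
Most parsimonious ingroup topology: ((Zeta,(Eta,Gamma)),Beta).
Beta is sister to the clade containing all other ingroup taxa, so it is the earliest-diverging (most basal) ingroup lineage.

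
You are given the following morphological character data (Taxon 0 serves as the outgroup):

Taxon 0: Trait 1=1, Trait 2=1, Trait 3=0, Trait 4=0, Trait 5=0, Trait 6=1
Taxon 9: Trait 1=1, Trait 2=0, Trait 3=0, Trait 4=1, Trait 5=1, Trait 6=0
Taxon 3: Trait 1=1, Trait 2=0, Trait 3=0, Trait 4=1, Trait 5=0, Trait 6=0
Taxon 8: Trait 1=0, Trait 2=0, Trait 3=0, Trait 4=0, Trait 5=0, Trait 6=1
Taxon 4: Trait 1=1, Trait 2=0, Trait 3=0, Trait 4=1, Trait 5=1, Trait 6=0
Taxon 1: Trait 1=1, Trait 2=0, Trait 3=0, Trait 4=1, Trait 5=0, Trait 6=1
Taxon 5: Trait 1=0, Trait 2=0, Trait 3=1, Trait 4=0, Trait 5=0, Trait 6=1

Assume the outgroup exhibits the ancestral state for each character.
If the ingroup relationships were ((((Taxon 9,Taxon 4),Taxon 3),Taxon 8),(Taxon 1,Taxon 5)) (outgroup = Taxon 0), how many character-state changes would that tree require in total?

8

Map each character onto ((((Taxon 9,Taxon 4),Taxon 3),Taxon 8),(Taxon 1,Taxon 5)) (rooted by Taxon 0) and count the minimum state changes it requires (Fitch parsimony):
Trait 1: 2; Trait 2: 1; Trait 3: 1; Trait 4: 2; Trait 5: 1; Trait 6: 1.
Total tree length = 8.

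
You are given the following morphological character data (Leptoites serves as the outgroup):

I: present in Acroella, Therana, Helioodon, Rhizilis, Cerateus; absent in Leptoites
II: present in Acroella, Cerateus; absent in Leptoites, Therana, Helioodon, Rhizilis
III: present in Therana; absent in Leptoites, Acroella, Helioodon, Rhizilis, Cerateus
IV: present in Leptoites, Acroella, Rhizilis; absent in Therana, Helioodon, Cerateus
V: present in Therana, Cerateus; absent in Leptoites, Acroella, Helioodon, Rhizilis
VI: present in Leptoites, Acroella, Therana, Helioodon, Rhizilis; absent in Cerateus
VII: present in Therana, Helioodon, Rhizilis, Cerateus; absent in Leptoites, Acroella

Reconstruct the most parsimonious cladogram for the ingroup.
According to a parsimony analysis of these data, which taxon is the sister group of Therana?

Cerateus

Character polarity is set by the outgroup: the derived state is whichever differs from the outgroup's state, so for IV, VI the derived state is 'absent', and for the remaining characters it is 'present'.
I (derived state 'present') is shared by all ingroup taxa — unites the whole ingroup.
II (state 'present') occurs in Acroella and Cerateus but conflicts with the nesting implied by the other characters — most parsimoniously interpreted as homoplasy.
III (derived state 'present') is unique to Therana (autapomorphy; uninformative for grouping).
IV: derived state 'absent' in Cerateus, Helioodon, and Therana only — synapomorphy for {Cerateus, Helioodon, Therana}.
Only Cerateus and Therana show the derived state 'present' for V, supporting them as a clade.
VI: derived state 'absent' in Cerateus only — an autapomorphy, so it tells us nothing about relationships among taxa.
VII (derived state 'present') is shared by Cerateus, Helioodon, Rhizilis, and Therana — a synapomorphy uniting that clade.
Most parsimonious ingroup topology: (Acroella,(((Therana,Cerateus),Helioodon),Rhizilis)).
Therana and Cerateus form a cherry on this tree, so they are sister taxa.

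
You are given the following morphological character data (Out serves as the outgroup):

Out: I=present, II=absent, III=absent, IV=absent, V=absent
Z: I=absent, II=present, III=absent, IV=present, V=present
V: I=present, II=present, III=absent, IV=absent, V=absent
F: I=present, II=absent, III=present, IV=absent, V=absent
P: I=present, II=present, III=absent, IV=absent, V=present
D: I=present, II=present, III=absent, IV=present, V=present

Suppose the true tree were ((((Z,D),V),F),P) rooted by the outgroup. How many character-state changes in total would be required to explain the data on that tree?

7

Map each character onto ((((Z,D),V),F),P) (rooted by Out) and count the minimum state changes it requires (Fitch parsimony):
I: 1; II: 2; III: 1; IV: 1; V: 2.
Total tree length = 7.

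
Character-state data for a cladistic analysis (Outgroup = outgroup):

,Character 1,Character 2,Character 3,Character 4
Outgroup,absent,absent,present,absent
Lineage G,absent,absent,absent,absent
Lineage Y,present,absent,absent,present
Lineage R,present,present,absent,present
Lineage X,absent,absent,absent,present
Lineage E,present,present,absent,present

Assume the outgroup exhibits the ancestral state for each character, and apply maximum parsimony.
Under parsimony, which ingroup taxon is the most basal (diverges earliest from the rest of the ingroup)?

Lineage G

Character polarity is set by the outgroup: the derived state is whichever differs from the outgroup's state, so for Character 3 the derived state is 'absent', and for the remaining characters it is 'present'.
Only Lineage E, Lineage R, and Lineage Y show the derived state 'present' for Character 1, supporting them as a clade.
Only Lineage E and Lineage R show the derived state 'present' for Character 2, supporting them as a clade.
All ingroup taxa share the derived state 'absent' for Character 3; it defines the ingroup but does not resolve relationships within it.
Character 4 (derived state 'present') is shared by Lineage E, Lineage R, Lineage X, and Lineage Y — a synapomorphy uniting that clade.
Most parsimonious ingroup topology: (Lineage G,((Lineage Y,(Lineage R,Lineage E)),Lineage X)).
Lineage G is sister to the clade containing all other ingroup taxa, so it is the earliest-diverging (most basal) ingroup lineage.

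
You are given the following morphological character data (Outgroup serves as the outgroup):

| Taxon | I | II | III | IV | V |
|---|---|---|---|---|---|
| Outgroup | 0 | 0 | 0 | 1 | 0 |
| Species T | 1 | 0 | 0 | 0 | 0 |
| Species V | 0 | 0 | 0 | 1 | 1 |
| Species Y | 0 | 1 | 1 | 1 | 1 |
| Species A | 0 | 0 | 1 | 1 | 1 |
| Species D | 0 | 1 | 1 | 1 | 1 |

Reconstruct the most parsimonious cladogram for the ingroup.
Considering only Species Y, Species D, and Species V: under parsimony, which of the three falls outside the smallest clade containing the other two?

Species V

Character polarity is set by the outgroup: the derived state is whichever differs from the outgroup's state, so for IV the derived state is '0', and for the remaining characters it is '1'.
I (derived state '1') is unique to Species T (autapomorphy; uninformative for grouping).
Only Species D and Species Y show the derived state '1' for II, supporting them as a clade.
III: derived state '1' in Species A, Species D, and Species Y only — synapomorphy for {Species A, Species D, Species Y}.
IV: derived state '0' in Species T only — an autapomorphy, so it tells us nothing about relationships among taxa.
V: derived state '1' in Species A, Species D, Species V, and Species Y only — synapomorphy for {Species A, Species D, Species V, Species Y}.
Most parsimonious ingroup topology: (Species T,(Species V,((Species Y,Species D),Species A))).
Species Y and Species D share a more recent common ancestor with each other than either does with Species V, so Species V is the least closely related of the three.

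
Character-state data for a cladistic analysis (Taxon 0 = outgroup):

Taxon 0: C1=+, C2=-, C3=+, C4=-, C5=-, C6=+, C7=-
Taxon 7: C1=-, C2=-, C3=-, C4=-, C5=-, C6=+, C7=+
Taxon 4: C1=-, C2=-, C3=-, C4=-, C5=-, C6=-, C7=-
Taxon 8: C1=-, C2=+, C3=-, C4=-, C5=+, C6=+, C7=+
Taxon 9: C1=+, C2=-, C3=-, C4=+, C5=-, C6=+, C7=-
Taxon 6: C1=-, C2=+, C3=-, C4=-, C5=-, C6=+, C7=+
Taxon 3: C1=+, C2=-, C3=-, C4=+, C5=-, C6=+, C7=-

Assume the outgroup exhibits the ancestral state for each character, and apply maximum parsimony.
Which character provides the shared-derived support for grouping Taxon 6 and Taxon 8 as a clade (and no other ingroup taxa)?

C2

Character polarity is set by the outgroup: the derived state is whichever differs from the outgroup's state, so for C1, C3, C6 the derived state is '-', and for the remaining characters it is '+'.
Only Taxon 4, Taxon 6, Taxon 7, and Taxon 8 show the derived state '-' for C1, supporting them as a clade.
C2 (derived state '+') is shared by Taxon 6 and Taxon 8 — a synapomorphy uniting that clade.
All ingroup taxa share the derived state '-' for C3; it defines the ingroup but does not resolve relationships within it.
C4 (derived state '+') is shared by Taxon 3 and Taxon 9 — a synapomorphy uniting that clade.
C5 (derived state '+') is unique to Taxon 8 (autapomorphy; uninformative for grouping).
C6 (derived state '-') is unique to Taxon 4 (autapomorphy; uninformative for grouping).
Only Taxon 6, Taxon 7, and Taxon 8 show the derived state '+' for C7, supporting them as a clade.
Most parsimonious ingroup topology: (((Taxon 7,(Taxon 8,Taxon 6)),Taxon 4),(Taxon 9,Taxon 3)).
The clade {Taxon 6, Taxon 8} is supported by C2: its derived state '+' occurs in exactly those taxa and in no other taxon (including the outgroup).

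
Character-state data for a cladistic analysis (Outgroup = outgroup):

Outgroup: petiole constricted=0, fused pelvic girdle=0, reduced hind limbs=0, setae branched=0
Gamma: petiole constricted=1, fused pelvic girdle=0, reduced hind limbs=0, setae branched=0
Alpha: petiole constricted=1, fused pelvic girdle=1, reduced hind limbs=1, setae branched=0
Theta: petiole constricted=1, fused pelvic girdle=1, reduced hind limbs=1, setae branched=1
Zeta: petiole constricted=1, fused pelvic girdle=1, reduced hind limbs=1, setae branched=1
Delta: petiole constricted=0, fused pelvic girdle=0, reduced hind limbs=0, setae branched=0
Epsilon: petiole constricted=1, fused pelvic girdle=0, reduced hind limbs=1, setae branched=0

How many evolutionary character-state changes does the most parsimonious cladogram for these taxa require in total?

4

The outgroup has state '0' for every character, so '1' is the derived state throughout.
petiole constricted (derived state '1') is shared by Alpha, Epsilon, Gamma, Theta, and Zeta — a synapomorphy uniting that clade.
fused pelvic girdle: derived state '1' in Alpha, Theta, and Zeta only — synapomorphy for {Alpha, Theta, Zeta}.
reduced hind limbs (derived state '1') is shared by Alpha, Epsilon, Theta, and Zeta — a synapomorphy uniting that clade.
Only Theta and Zeta show the derived state '1' for setae branched, supporting them as a clade.
Most parsimonious ingroup topology: ((Gamma,((Alpha,(Theta,Zeta)),Epsilon)),Delta).
Changes per character on this tree: petiole constricted: 1; fused pelvic girdle: 1; reduced hind limbs: 1; setae branched: 1.
Total = 4.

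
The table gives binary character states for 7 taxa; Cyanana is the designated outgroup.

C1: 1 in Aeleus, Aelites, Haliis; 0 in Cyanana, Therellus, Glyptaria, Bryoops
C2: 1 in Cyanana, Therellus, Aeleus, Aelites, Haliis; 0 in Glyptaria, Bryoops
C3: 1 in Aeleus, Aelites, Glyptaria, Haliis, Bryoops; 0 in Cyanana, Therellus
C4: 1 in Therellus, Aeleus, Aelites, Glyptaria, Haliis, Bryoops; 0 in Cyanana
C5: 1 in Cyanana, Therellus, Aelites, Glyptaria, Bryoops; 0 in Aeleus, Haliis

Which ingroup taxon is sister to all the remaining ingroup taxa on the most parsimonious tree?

Character polarity is set by the outgroup: the derived state is whichever differs from the outgroup's state, so for C2, C5 the derived state is '0', and for the remaining characters it is '1'.
Only Aeleus, Aelites, and Haliis show the derived state '1' for C1, supporting them as a clade.
C2 (derived state '0') is shared by Bryoops and Glyptaria — a synapomorphy uniting that clade.
Only Aeleus, Aelites, Bryoops, Glyptaria, and Haliis show the derived state '1' for C3, supporting them as a clade.
All ingroup taxa share the derived state '1' for C4; it defines the ingroup but does not resolve relationships within it.
C5 (derived state '0') is shared by Aeleus and Haliis — a synapomorphy uniting that clade.
Most parsimonious ingroup topology: (((Glyptaria,Bryoops),((Aeleus,Haliis),Aelites)),Therellus).
Therellus is sister to the clade containing all other ingroup taxa, so it is the earliest-diverging (most basal) ingroup lineage.

Therellus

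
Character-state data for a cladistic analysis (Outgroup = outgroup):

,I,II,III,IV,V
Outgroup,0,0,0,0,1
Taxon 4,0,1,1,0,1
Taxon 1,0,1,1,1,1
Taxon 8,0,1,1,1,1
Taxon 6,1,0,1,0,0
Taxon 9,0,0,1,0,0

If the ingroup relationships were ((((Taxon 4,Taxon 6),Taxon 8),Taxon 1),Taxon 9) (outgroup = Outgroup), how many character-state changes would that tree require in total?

Map each character onto ((((Taxon 4,Taxon 6),Taxon 8),Taxon 1),Taxon 9) (rooted by Outgroup) and count the minimum state changes it requires (Fitch parsimony):
I: 1; II: 2; III: 1; IV: 2; V: 2.
Total tree length = 8.

8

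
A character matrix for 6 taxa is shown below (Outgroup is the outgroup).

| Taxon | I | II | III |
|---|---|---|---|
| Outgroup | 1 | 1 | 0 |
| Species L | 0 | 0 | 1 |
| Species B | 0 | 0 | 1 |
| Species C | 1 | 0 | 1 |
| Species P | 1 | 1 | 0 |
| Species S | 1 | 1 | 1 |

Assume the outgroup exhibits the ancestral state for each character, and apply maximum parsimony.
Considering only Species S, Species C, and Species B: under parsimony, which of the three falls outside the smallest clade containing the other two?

Species S

Character polarity is set by the outgroup: the derived state is whichever differs from the outgroup's state, so for I, II the derived state is '0', and for the remaining characters it is '1'.
I (derived state '0') is shared by Species B and Species L — a synapomorphy uniting that clade.
II: derived state '0' in Species B, Species C, and Species L only — synapomorphy for {Species B, Species C, Species L}.
III: derived state '1' in Species B, Species C, Species L, and Species S only — synapomorphy for {Species B, Species C, Species L, Species S}.
Most parsimonious ingroup topology: ((((Species B,Species L),Species C),Species S),Species P).
Species C and Species B share a more recent common ancestor with each other than either does with Species S, so Species S is the least closely related of the three.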